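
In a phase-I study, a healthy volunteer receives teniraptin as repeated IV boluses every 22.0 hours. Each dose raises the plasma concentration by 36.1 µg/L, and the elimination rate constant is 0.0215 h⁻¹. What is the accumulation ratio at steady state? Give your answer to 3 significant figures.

Fraction remaining after one interval: e^(−kτ) = e^(−0.02150 × 22.0) = 0.6231
R = 1 / (1 − 0.6231) = 1 / 0.3769 ≈ 2.65

2.65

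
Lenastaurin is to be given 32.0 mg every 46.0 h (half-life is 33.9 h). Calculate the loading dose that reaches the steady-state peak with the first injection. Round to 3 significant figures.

k = ln 2 / 33.9 = 0.02045 h⁻¹
Accumulation ratio R = 1 / (1 − e^(−kτ)) = 1 / (1 − e^(−0.02045×46.0)) = 1 / (1 − 0.3904) = 1.640
Loading dose = maintenance dose × R = 32.0 × 1.640 ≈ 52.5 mg

52.5 mg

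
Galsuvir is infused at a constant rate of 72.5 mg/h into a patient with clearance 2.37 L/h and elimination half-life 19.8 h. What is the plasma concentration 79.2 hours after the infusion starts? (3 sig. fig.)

28.7 mg/L

Css = rate / CL = 72.5 / 2.37 = 30.59 mg/L
k = ln 2 / 19.8 = 0.03501 h⁻¹
C(t) = Css (1 − e^(−kt)) = 30.59 × (1 − e^(−2.773)) = 30.59 × 0.9375 ≈ 28.7 mg/L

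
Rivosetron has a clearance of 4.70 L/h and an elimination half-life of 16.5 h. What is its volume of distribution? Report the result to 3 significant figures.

k = ln 2 / t½ = ln 2 / 16.5 = 0.04201 h⁻¹
V = CL / k = 4.70 / 0.04201 ≈ 112 L

112 L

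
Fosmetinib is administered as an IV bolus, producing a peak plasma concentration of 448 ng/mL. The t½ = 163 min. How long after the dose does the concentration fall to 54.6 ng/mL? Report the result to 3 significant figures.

k = ln 2 / 163 = 0.004252 min⁻¹
C(t) = C₀ e^(−kt)  ⇒  t = ln(C₀/C) / k
t = ln(448/54.6) / 0.004252 = 2.105 / 0.004252 ≈ 495 minutes

495 minutes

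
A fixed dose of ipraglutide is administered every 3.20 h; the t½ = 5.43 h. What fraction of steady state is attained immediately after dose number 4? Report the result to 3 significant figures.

0.805

k = ln 2 / 5.43 = 0.1277 h⁻¹
f_n = 1 − e^(−nkτ) = 1 − e^(−4 × 0.1277 × 3.20) = 1 − e^(−1.634) = 1 − 0.1952 ≈ 0.805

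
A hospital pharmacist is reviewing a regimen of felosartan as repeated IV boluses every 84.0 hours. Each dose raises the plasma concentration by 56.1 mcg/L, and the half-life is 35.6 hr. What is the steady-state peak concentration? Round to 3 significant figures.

k = ln 2 / 35.6 = 0.01947 hr⁻¹
Fraction remaining after one interval: e^(−kτ) = e^(−0.01947 × 84.0) = 0.1949
R = 1 / (1 − 0.1949) = 1.242
Css,max = 56.1 × 1.242 ≈ 69.7 mcg/L

69.7 mcg/L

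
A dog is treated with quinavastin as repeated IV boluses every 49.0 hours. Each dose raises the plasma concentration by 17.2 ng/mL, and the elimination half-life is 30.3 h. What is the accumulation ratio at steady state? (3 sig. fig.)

k = ln 2 / 30.3 = 0.02288 h⁻¹
Fraction remaining after one interval: e^(−kτ) = e^(−0.02288 × 49.0) = 0.3260
R = 1 / (1 − 0.3260) = 1 / 0.6740 ≈ 1.48

1.48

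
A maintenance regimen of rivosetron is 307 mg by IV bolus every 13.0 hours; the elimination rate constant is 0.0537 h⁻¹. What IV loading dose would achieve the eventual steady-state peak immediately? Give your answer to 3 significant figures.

611 mg

Accumulation ratio R = 1 / (1 − e^(−kτ)) = 1 / (1 − e^(−0.05370×13.0)) = 1 / (1 − 0.4975) = 1.990
Loading dose = maintenance dose × R = 307 × 1.990 ≈ 611 mg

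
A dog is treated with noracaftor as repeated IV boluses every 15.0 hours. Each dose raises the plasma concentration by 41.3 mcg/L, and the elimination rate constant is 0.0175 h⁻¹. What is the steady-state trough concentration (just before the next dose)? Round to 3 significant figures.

138 mcg/L

Fraction remaining after one interval: e^(−kτ) = e^(−0.01750 × 15.0) = 0.7691
R = 1 / (1 − 0.7691) = 4.331
Css,max = 41.3 × 4.331 = 178.9 mcg/L
Css,min = Css,max × e^(−kτ) = 178.9 × 0.7691 ≈ 138 mcg/L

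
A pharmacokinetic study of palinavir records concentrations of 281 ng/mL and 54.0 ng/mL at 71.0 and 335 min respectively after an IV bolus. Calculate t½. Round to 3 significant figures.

111 minutes

k = ln(C₁/C₂) / (t₂ − t₁) = ln(281/54.0) / (335 − 71.0)
  = 1.649 / 264.0 = 0.006248 min⁻¹
t½ = ln 2 / k = ln 2 / 0.006248 ≈ 111 minutes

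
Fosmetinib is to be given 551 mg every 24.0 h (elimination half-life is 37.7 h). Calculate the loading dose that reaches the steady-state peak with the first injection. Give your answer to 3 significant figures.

1540 mg

k = ln 2 / 37.7 = 0.01839 h⁻¹
Accumulation ratio R = 1 / (1 − e^(−kτ)) = 1 / (1 − e^(−0.01839×24.0)) = 1 / (1 − 0.6432) = 2.803
Loading dose = maintenance dose × R = 551 × 2.803 ≈ 1540 mg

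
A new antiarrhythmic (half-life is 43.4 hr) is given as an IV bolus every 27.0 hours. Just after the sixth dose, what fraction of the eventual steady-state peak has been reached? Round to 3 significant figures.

k = ln 2 / 43.4 = 0.01597 hr⁻¹
f_n = 1 − e^(−nkτ) = 1 − e^(−6 × 0.01597 × 27.0) = 1 − e^(−2.587) = 1 − 0.07522 ≈ 0.925

0.925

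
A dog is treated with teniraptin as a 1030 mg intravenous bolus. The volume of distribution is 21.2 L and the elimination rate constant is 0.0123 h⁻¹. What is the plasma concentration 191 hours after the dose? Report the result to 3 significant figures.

C₀ = dose / V = 1030 / 21.2 = 48.58 mg/L
C(t) = C₀ e^(−kt) = 48.58 × e^(−0.01230 × 191) = 48.58 × e^(−2.349) = 48.58 × 0.09544 ≈ 4.64 mg/L

4.64 mg/L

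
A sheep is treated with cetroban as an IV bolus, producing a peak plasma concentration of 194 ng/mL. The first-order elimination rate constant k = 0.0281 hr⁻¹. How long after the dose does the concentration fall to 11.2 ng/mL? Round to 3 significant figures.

C(t) = C₀ e^(−kt)  ⇒  t = ln(C₀/C) / k
t = ln(194/11.2) / 0.02810 = 2.852 / 0.02810 ≈ 101 hours

101 hours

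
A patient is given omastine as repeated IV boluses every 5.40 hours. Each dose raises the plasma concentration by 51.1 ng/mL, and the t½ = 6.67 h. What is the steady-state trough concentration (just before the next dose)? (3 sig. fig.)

k = ln 2 / 6.67 = 0.1039 h⁻¹
Fraction remaining after one interval: e^(−kτ) = e^(−0.1039 × 5.40) = 0.5705
R = 1 / (1 − 0.5705) = 2.329
Css,max = 51.1 × 2.329 = 119.0 ng/mL
Css,min = Css,max × e^(−kτ) = 119.0 × 0.5705 ≈ 67.9 ng/mL

67.9 ng/mL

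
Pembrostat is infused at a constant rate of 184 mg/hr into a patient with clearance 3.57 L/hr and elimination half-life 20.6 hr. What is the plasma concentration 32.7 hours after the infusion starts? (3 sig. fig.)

Css = rate / CL = 184 / 3.57 = 51.54 µg/mL
k = ln 2 / 20.6 = 0.03365 hr⁻¹
C(t) = Css (1 − e^(−kt)) = 51.54 × (1 − e^(−1.100)) = 51.54 × 0.6672 ≈ 34.4 µg/mL

34.4 µg/mL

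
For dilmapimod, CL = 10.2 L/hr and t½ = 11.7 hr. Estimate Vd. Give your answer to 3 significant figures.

172 L

k = ln 2 / t½ = ln 2 / 11.7 = 0.05924 hr⁻¹
V = CL / k = 10.2 / 0.05924 ≈ 172 L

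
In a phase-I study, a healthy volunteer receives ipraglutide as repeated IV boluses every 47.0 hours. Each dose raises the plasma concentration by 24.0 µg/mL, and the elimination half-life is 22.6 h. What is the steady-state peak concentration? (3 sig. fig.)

31.4 µg/mL

k = ln 2 / 22.6 = 0.03067 h⁻¹
Fraction remaining after one interval: e^(−kτ) = e^(−0.03067 × 47.0) = 0.2366
R = 1 / (1 − 0.2366) = 1.310
Css,max = 24.0 × 1.310 ≈ 31.4 µg/mL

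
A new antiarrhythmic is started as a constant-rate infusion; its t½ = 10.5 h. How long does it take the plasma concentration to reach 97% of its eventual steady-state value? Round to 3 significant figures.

k = ln 2 / 10.5 = 0.06601 h⁻¹
f = 1 − e^(−kt)  ⇒  t = −ln(1 − f) / k
t = −ln(1 − 0.97) / 0.06601 = 3.507 / 0.06601 ≈ 53.1 hours

53.1 hours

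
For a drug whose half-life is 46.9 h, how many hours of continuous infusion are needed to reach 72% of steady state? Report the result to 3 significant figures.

86.1 hours

k = ln 2 / 46.9 = 0.01478 h⁻¹
f = 1 − e^(−kt)  ⇒  t = −ln(1 − f) / k
t = −ln(1 − 0.72) / 0.01478 = 1.273 / 0.01478 ≈ 86.1 hours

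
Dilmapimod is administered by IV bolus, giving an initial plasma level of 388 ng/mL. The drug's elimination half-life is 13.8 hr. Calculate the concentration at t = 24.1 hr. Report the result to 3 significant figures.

116 ng/mL

k = ln 2 / 13.8 = 0.05023 hr⁻¹
24.1 hr is 1.746 half-lives, so C = 388 × (1/2)^1.746 = 388 × 0.2980 ≈ 116 ng/mL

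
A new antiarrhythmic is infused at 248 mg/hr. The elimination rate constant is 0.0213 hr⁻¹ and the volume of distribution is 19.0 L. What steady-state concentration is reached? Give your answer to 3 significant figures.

613 µg/mL

CL = k · V = 0.0213 × 19.0 = 0.4047 L/hr
Css = rate / CL = 248 / 0.4047 ≈ 613 µg/mL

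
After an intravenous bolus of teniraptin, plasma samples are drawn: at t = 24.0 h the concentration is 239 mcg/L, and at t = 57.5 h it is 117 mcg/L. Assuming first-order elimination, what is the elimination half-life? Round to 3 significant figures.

32.5 hours

k = ln(C₁/C₂) / (t₂ − t₁) = ln(239/117) / (57.5 − 24.0)
  = 0.7143 / 33.50 = 0.02132 h⁻¹
t½ = ln 2 / k = ln 2 / 0.02132 ≈ 32.5 hours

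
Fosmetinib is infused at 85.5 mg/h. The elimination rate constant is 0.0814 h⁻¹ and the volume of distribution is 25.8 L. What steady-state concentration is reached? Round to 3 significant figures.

40.7 mg/L

CL = k · V = 0.0814 × 25.8 = 2.100 L/h
Css = rate / CL = 85.5 / 2.100 ≈ 40.7 mg/L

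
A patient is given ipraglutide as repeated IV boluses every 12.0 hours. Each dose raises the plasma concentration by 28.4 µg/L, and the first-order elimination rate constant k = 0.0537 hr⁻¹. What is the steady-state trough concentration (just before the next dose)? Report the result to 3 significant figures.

Fraction remaining after one interval: e^(−kτ) = e^(−0.05370 × 12.0) = 0.5250
R = 1 / (1 − 0.5250) = 2.105
Css,max = 28.4 × 2.105 = 59.79 µg/L
Css,min = Css,max × e^(−kτ) = 59.79 × 0.5250 ≈ 31.4 µg/L

31.4 µg/L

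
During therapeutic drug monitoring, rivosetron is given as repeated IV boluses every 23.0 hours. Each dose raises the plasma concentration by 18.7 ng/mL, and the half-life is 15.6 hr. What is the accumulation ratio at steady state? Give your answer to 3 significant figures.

1.56

k = ln 2 / 15.6 = 0.04443 hr⁻¹
Fraction remaining after one interval: e^(−kτ) = e^(−0.04443 × 23.0) = 0.3599
R = 1 / (1 − 0.3599) = 1 / 0.6401 ≈ 1.56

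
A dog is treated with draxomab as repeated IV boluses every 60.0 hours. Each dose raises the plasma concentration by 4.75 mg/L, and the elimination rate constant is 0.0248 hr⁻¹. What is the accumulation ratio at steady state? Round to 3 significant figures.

Fraction remaining after one interval: e^(−kτ) = e^(−0.02480 × 60.0) = 0.2258
R = 1 / (1 − 0.2258) = 1 / 0.7742 ≈ 1.29

1.29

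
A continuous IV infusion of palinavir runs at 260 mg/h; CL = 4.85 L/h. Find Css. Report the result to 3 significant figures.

53.6 mg/L

Css = infusion rate / CL = 260 / 4.85 ≈ 53.6 mg/L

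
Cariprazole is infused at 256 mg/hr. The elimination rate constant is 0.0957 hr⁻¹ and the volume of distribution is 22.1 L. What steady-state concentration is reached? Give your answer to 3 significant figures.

CL = k · V = 0.0957 × 22.1 = 2.115 L/hr
Css = rate / CL = 256 / 2.115 ≈ 121 mg/L

121 mg/L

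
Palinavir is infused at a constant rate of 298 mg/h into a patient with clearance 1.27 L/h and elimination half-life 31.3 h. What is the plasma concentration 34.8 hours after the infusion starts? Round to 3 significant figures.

Css = rate / CL = 298 / 1.27 = 234.6 µg/mL
k = ln 2 / 31.3 = 0.02215 h⁻¹
C(t) = Css (1 − e^(−kt)) = 234.6 × (1 − e^(−0.7707)) = 234.6 × 0.5373 ≈ 126 µg/mL

126 µg/mL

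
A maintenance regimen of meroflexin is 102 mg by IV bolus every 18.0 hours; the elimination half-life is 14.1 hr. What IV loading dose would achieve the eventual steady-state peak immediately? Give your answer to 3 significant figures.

k = ln 2 / 14.1 = 0.04916 hr⁻¹
Accumulation ratio R = 1 / (1 − e^(−kτ)) = 1 / (1 − e^(−0.04916×18.0)) = 1 / (1 − 0.4128) = 1.703
Loading dose = maintenance dose × R = 102 × 1.703 ≈ 174 mg

174 mg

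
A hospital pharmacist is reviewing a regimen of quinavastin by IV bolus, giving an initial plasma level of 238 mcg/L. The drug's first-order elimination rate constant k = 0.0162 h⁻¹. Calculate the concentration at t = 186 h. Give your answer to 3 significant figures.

C(t) = C₀ e^(−kt) = 238 × e^(−0.01620 × 186) = 238 × e^(−3.013) = 238 × 0.04913 ≈ 11.7 mcg/L

11.7 mcg/L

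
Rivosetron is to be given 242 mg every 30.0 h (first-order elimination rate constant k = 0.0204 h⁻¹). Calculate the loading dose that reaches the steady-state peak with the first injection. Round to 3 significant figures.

529 mg

Accumulation ratio R = 1 / (1 − e^(−kτ)) = 1 / (1 − e^(−0.02040×30.0)) = 1 / (1 − 0.5423) = 2.185
Loading dose = maintenance dose × R = 242 × 2.185 ≈ 529 mg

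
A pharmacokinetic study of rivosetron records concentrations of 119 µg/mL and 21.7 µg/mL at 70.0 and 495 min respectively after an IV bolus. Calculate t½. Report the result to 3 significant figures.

173 minutes

k = ln(C₁/C₂) / (t₂ − t₁) = ln(119/21.7) / (495 − 70.0)
  = 1.702 / 425.0 = 0.004004 min⁻¹
t½ = ln 2 / k = ln 2 / 0.004004 ≈ 173 minutes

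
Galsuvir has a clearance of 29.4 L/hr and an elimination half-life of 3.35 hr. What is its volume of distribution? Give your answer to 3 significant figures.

k = ln 2 / t½ = ln 2 / 3.35 = 0.2069 hr⁻¹
V = CL / k = 29.4 / 0.2069 ≈ 142 L

142 L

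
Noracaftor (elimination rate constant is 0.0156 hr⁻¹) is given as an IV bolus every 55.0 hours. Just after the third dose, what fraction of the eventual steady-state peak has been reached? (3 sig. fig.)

0.924

f_n = 1 − e^(−nkτ) = 1 − e^(−3 × 0.01560 × 55.0) = 1 − e^(−2.574) = 1 − 0.07623 ≈ 0.924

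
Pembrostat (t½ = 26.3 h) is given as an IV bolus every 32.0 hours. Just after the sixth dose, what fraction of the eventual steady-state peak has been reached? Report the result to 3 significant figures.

k = ln 2 / 26.3 = 0.02636 h⁻¹
f_n = 1 − e^(−nkτ) = 1 − e^(−6 × 0.02636 × 32.0) = 1 − e^(−5.060) = 1 − 0.006344 ≈ 0.994

0.994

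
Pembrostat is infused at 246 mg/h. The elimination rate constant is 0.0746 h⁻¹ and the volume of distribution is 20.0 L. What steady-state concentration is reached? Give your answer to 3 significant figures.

165 mg/L

CL = k · V = 0.0746 × 20.0 = 1.492 L/h
Css = rate / CL = 246 / 1.492 ≈ 165 mg/L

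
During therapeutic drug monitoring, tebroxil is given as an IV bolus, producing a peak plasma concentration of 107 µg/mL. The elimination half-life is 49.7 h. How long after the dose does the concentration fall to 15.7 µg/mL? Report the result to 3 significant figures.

k = ln 2 / 49.7 = 0.01395 h⁻¹
C(t) = C₀ e^(−kt)  ⇒  t = ln(C₀/C) / k
t = ln(107/15.7) / 0.01395 = 1.919 / 0.01395 ≈ 138 hours

138 hours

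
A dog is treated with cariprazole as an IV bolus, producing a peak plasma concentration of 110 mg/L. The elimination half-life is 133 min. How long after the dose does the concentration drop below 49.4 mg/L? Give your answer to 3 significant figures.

154 minutes

k = ln 2 / 133 = 0.005212 min⁻¹
C(t) = C₀ e^(−kt)  ⇒  t = ln(C₀/C) / k
t = ln(110/49.4) / 0.005212 = 0.8005 / 0.005212 ≈ 154 minutes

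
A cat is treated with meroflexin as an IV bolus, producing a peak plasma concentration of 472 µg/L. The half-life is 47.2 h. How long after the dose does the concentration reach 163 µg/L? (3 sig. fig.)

k = ln 2 / 47.2 = 0.01469 h⁻¹
C(t) = C₀ e^(−kt)  ⇒  t = ln(C₀/C) / k
t = ln(472/163) / 0.01469 = 1.063 / 0.01469 ≈ 72.4 hours

72.4 hours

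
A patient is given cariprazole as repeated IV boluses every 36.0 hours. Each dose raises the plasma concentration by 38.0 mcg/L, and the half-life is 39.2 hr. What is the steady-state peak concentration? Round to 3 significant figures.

80.7 mcg/L

k = ln 2 / 39.2 = 0.01768 hr⁻¹
Fraction remaining after one interval: e^(−kτ) = e^(−0.01768 × 36.0) = 0.5291
R = 1 / (1 − 0.5291) = 2.124
Css,max = 38.0 × 2.124 ≈ 80.7 mcg/L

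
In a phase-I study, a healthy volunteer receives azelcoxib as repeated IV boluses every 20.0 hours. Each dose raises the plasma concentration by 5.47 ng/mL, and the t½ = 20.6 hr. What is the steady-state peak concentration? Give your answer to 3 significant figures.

k = ln 2 / 20.6 = 0.03365 hr⁻¹
Fraction remaining after one interval: e^(−kτ) = e^(−0.03365 × 20.0) = 0.5102
R = 1 / (1 − 0.5102) = 2.042
Css,max = 5.47 × 2.042 ≈ 11.2 ng/mL

11.2 ng/mL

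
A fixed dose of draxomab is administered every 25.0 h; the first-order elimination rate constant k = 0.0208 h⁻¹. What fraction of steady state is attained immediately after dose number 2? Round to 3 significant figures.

f_n = 1 − e^(−nkτ) = 1 − e^(−2 × 0.02080 × 25.0) = 1 − e^(−1.040) = 1 − 0.3535 ≈ 0.647

0.647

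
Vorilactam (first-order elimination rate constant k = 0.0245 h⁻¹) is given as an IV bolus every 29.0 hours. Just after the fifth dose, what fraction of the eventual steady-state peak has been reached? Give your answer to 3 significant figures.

f_n = 1 − e^(−nkτ) = 1 − e^(−5 × 0.02450 × 29.0) = 1 − e^(−3.552) = 1 − 0.02865 ≈ 0.971

0.971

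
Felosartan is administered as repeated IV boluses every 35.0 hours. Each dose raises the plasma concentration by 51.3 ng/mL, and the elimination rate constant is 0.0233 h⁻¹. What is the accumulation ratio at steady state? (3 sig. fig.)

1.79

Fraction remaining after one interval: e^(−kτ) = e^(−0.02330 × 35.0) = 0.4424
R = 1 / (1 − 0.4424) = 1 / 0.5576 ≈ 1.79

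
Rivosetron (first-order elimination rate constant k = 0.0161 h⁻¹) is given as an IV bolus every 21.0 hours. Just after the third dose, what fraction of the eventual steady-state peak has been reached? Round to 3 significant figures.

f_n = 1 − e^(−nkτ) = 1 − e^(−3 × 0.01610 × 21.0) = 1 − e^(−1.014) = 1 − 0.3627 ≈ 0.637

0.637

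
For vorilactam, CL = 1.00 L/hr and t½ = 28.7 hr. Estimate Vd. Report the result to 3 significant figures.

41.4 L

k = ln 2 / t½ = ln 2 / 28.7 = 0.02415 hr⁻¹
V = CL / k = 1.00 / 0.02415 ≈ 41.4 L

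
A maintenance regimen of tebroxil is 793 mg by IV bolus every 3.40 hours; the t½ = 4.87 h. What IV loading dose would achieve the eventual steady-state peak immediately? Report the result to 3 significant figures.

k = ln 2 / 4.87 = 0.1423 h⁻¹
Accumulation ratio R = 1 / (1 − e^(−kτ)) = 1 / (1 − e^(−0.1423×3.40)) = 1 / (1 − 0.6164) = 2.607
Loading dose = maintenance dose × R = 793 × 2.607 ≈ 2070 mg

2070 mg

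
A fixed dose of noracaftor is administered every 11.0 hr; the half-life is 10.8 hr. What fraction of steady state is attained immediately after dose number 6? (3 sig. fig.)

0.986

k = ln 2 / 10.8 = 0.06418 hr⁻¹
f_n = 1 − e^(−nkτ) = 1 − e^(−6 × 0.06418 × 11.0) = 1 − e^(−4.236) = 1 − 0.01447 ≈ 0.986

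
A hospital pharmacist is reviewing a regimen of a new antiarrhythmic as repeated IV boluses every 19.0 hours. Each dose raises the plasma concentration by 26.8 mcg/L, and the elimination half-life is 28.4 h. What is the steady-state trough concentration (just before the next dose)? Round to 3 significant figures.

45.4 mcg/L

k = ln 2 / 28.4 = 0.02441 h⁻¹
Fraction remaining after one interval: e^(−kτ) = e^(−0.02441 × 19.0) = 0.6289
R = 1 / (1 − 0.6289) = 2.695
Css,max = 26.8 × 2.695 = 72.22 mcg/L
Css,min = Css,max × e^(−kτ) = 72.22 × 0.6289 ≈ 45.4 mcg/L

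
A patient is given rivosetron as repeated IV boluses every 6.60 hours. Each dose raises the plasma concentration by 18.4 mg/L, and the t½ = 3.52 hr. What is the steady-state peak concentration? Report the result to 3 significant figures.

k = ln 2 / 3.52 = 0.1969 hr⁻¹
Fraction remaining after one interval: e^(−kτ) = e^(−0.1969 × 6.60) = 0.2726
R = 1 / (1 − 0.2726) = 1.375
Css,max = 18.4 × 1.375 ≈ 25.3 mg/L

25.3 mg/L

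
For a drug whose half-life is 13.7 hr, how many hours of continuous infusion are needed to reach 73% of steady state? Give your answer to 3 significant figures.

25.9 hours

k = ln 2 / 13.7 = 0.05059 hr⁻¹
f = 1 − e^(−kt)  ⇒  t = −ln(1 − f) / k
t = −ln(1 − 0.73) / 0.05059 = 1.309 / 0.05059 ≈ 25.9 hours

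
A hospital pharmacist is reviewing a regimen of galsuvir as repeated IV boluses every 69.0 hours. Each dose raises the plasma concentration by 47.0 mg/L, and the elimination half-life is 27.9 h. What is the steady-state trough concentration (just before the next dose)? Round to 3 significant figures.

10.3 mg/L

k = ln 2 / 27.9 = 0.02484 h⁻¹
Fraction remaining after one interval: e^(−kτ) = e^(−0.02484 × 69.0) = 0.1801
R = 1 / (1 − 0.1801) = 1.220
Css,max = 47.0 × 1.220 = 57.32 mg/L
Css,min = Css,max × e^(−kτ) = 57.32 × 0.1801 ≈ 10.3 mg/L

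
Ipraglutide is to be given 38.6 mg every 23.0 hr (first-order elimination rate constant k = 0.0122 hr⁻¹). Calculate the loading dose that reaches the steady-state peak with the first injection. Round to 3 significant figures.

Accumulation ratio R = 1 / (1 − e^(−kτ)) = 1 / (1 − e^(−0.01220×23.0)) = 1 / (1 − 0.7553) = 4.087
Loading dose = maintenance dose × R = 38.6 × 4.087 ≈ 158 mg

158 mg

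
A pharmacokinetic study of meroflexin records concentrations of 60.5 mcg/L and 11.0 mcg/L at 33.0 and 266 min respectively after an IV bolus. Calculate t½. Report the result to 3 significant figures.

k = ln(C₁/C₂) / (t₂ − t₁) = ln(60.5/11.0) / (266 − 33.0)
  = 1.705 / 233.0 = 0.007317 min⁻¹
t½ = ln 2 / k = ln 2 / 0.007317 ≈ 94.7 minutes

94.7 minutes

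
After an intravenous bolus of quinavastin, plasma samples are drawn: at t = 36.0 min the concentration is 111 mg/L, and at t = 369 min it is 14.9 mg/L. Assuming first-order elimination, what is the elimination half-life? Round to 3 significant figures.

115 minutes

k = ln(C₁/C₂) / (t₂ − t₁) = ln(111/14.9) / (369 − 36.0)
  = 2.008 / 333.0 = 0.006031 min⁻¹
t½ = ln 2 / k = ln 2 / 0.006031 ≈ 115 minutes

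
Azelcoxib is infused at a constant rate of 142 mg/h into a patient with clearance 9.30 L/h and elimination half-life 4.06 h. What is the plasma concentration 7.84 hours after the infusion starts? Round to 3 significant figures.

11.3 mg/L

Css = rate / CL = 142 / 9.30 = 15.27 mg/L
k = ln 2 / 4.06 = 0.1707 h⁻¹
C(t) = Css (1 − e^(−kt)) = 15.27 × (1 − e^(−1.338)) = 15.27 × 0.7378 ≈ 11.3 mg/L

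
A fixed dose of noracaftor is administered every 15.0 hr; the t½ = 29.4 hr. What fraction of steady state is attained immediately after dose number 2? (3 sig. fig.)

0.507

k = ln 2 / 29.4 = 0.02358 hr⁻¹
f_n = 1 − e^(−nkτ) = 1 − e^(−2 × 0.02358 × 15.0) = 1 − e^(−0.7073) = 1 − 0.4930 ≈ 0.507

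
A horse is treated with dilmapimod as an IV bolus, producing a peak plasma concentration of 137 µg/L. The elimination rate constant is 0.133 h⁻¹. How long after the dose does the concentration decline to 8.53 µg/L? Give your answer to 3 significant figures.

20.9 hours

C(t) = C₀ e^(−kt)  ⇒  t = ln(C₀/C) / k
t = ln(137/8.53) / 0.1330 = 2.776 / 0.1330 ≈ 20.9 hours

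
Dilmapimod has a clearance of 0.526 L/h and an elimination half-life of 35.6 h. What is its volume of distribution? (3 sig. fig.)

27.0 L

k = ln 2 / t½ = ln 2 / 35.6 = 0.01947 h⁻¹
V = CL / k = 0.526 / 0.01947 ≈ 27.0 L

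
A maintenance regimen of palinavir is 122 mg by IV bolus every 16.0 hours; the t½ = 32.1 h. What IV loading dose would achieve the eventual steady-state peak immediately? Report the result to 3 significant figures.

k = ln 2 / 32.1 = 0.02159 h⁻¹
Accumulation ratio R = 1 / (1 − e^(−kτ)) = 1 / (1 − e^(−0.02159×16.0)) = 1 / (1 − 0.7079) = 3.423
Loading dose = maintenance dose × R = 122 × 3.423 ≈ 418 mg

418 mg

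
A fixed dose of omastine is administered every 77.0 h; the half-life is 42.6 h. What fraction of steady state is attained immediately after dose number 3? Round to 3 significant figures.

0.977

k = ln 2 / 42.6 = 0.01627 h⁻¹
f_n = 1 − e^(−nkτ) = 1 − e^(−3 × 0.01627 × 77.0) = 1 − e^(−3.759) = 1 − 0.02332 ≈ 0.977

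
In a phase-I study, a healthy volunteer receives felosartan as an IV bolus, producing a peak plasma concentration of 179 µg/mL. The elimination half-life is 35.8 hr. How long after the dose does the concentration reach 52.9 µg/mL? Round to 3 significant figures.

k = ln 2 / 35.8 = 0.01936 hr⁻¹
C(t) = C₀ e^(−kt)  ⇒  t = ln(C₀/C) / k
t = ln(179/52.9) / 0.01936 = 1.219 / 0.01936 ≈ 63.0 hours

63.0 hours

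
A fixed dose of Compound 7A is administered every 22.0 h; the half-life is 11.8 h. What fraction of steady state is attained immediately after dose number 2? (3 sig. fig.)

0.925

k = ln 2 / 11.8 = 0.05874 h⁻¹
f_n = 1 − e^(−nkτ) = 1 − e^(−2 × 0.05874 × 22.0) = 1 − e^(−2.585) = 1 − 0.07542 ≈ 0.925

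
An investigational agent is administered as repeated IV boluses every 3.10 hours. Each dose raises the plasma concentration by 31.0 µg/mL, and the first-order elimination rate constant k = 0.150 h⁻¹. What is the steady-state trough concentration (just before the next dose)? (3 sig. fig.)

52.4 µg/mL

Fraction remaining after one interval: e^(−kτ) = e^(−0.1500 × 3.10) = 0.6281
R = 1 / (1 − 0.6281) = 2.689
Css,max = 31.0 × 2.689 = 83.36 µg/mL
Css,min = Css,max × e^(−kτ) = 83.36 × 0.6281 ≈ 52.4 µg/mL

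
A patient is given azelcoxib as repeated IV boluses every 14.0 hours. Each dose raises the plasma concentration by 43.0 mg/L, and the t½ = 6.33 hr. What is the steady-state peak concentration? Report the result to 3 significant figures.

k = ln 2 / 6.33 = 0.1095 hr⁻¹
Fraction remaining after one interval: e^(−kτ) = e^(−0.1095 × 14.0) = 0.2159
R = 1 / (1 − 0.2159) = 1.275
Css,max = 43.0 × 1.275 ≈ 54.8 mg/L

54.8 mg/L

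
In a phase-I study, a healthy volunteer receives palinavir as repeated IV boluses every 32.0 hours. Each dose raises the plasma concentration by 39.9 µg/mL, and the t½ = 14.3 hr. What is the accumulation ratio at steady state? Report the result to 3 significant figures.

k = ln 2 / 14.3 = 0.04847 hr⁻¹
Fraction remaining after one interval: e^(−kτ) = e^(−0.04847 × 32.0) = 0.2120
R = 1 / (1 − 0.2120) = 1 / 0.7880 ≈ 1.27

1.27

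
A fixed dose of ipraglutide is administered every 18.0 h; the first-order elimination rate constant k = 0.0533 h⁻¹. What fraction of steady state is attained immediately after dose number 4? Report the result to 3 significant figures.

f_n = 1 − e^(−nkτ) = 1 − e^(−4 × 0.05330 × 18.0) = 1 − e^(−3.838) = 1 − 0.02155 ≈ 0.978

0.978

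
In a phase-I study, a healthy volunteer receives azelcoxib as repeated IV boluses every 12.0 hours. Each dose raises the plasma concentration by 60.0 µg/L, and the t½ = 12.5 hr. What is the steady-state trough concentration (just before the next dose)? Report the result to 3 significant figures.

63.5 µg/L

k = ln 2 / 12.5 = 0.05545 hr⁻¹
Fraction remaining after one interval: e^(−kτ) = e^(−0.05545 × 12.0) = 0.5141
R = 1 / (1 − 0.5141) = 2.058
Css,max = 60.0 × 2.058 = 123.5 µg/L
Css,min = Css,max × e^(−kτ) = 123.5 × 0.5141 ≈ 63.5 µg/L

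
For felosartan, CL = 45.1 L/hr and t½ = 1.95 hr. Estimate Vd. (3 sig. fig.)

127 L

k = ln 2 / t½ = ln 2 / 1.95 = 0.3555 hr⁻¹
V = CL / k = 45.1 / 0.3555 ≈ 127 L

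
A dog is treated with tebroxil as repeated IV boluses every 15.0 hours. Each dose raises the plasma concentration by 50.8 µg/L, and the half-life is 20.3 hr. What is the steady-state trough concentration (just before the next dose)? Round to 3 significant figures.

75.9 µg/L

k = ln 2 / 20.3 = 0.03415 hr⁻¹
Fraction remaining after one interval: e^(−kτ) = e^(−0.03415 × 15.0) = 0.5992
R = 1 / (1 − 0.5992) = 2.495
Css,max = 50.8 × 2.495 = 126.7 µg/L
Css,min = Css,max × e^(−kτ) = 126.7 × 0.5992 ≈ 75.9 µg/L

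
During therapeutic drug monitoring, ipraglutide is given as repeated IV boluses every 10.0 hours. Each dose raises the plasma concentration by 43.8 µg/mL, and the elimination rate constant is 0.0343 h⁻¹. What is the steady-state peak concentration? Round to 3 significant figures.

151 µg/mL

Fraction remaining after one interval: e^(−kτ) = e^(−0.03430 × 10.0) = 0.7096
R = 1 / (1 − 0.7096) = 3.444
Css,max = 43.8 × 3.444 ≈ 151 µg/mL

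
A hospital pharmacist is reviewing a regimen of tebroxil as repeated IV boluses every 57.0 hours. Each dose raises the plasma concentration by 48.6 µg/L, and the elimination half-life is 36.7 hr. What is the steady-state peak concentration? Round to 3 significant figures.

k = ln 2 / 36.7 = 0.01889 hr⁻¹
Fraction remaining after one interval: e^(−kτ) = e^(−0.01889 × 57.0) = 0.3408
R = 1 / (1 − 0.3408) = 1.517
Css,max = 48.6 × 1.517 ≈ 73.7 µg/L

73.7 µg/L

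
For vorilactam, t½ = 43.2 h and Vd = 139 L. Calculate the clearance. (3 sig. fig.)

2.23 L/h

k = ln 2 / t½ = ln 2 / 43.2 = 0.01605 h⁻¹
CL = k · V = 0.01605 × 139 ≈ 2.23 L/h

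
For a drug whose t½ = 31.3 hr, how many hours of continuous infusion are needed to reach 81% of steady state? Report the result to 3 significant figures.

k = ln 2 / 31.3 = 0.02215 hr⁻¹
f = 1 − e^(−kt)  ⇒  t = −ln(1 − f) / k
t = −ln(1 − 0.81) / 0.02215 = 1.661 / 0.02215 ≈ 75.0 hours

75.0 hours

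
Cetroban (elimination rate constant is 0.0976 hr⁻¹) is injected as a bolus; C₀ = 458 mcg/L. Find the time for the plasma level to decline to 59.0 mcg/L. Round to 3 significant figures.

21.0 hours

C(t) = C₀ e^(−kt)  ⇒  t = ln(C₀/C) / k
t = ln(458/59.0) / 0.09760 = 2.049 / 0.09760 ≈ 21.0 hours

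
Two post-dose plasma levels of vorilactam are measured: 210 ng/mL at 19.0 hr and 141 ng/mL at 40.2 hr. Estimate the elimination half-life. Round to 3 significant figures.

36.9 hours

k = ln(C₁/C₂) / (t₂ − t₁) = ln(210/141) / (40.2 − 19.0)
  = 0.3983 / 21.20 = 0.01879 hr⁻¹
t½ = ln 2 / k = ln 2 / 0.01879 ≈ 36.9 hours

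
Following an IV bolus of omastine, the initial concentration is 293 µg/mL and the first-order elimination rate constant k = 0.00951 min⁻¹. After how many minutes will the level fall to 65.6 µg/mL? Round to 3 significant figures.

C(t) = C₀ e^(−kt)  ⇒  t = ln(C₀/C) / k
t = ln(293/65.6) / 0.009510 = 1.497 / 0.009510 ≈ 157 minutes

157 minutes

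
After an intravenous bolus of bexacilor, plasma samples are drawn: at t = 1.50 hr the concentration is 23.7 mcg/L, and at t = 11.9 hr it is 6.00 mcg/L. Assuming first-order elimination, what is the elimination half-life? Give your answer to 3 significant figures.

5.25 hours

k = ln(C₁/C₂) / (t₂ − t₁) = ln(23.7/6.00) / (11.9 − 1.50)
  = 1.374 / 10.40 = 0.1321 hr⁻¹
t½ = ln 2 / k = ln 2 / 0.1321 ≈ 5.25 hours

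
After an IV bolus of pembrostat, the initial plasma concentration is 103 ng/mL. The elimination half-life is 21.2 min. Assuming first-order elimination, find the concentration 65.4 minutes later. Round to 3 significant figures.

12.1 ng/mL

k = ln 2 / 21.2 = 0.03270 min⁻¹
65.4 min is 3.085 half-lives, so C = 103 × (1/2)^3.085 = 103 × 0.1179 ≈ 12.1 ng/mL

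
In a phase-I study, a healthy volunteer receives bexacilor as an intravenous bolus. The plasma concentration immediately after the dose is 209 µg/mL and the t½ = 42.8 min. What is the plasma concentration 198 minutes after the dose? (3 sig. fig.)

k = ln 2 / 42.8 = 0.01620 min⁻¹
198 min is 4.626 half-lives, so C = 209 × (1/2)^4.626 = 209 × 0.04049 ≈ 8.46 µg/mL

8.46 µg/mL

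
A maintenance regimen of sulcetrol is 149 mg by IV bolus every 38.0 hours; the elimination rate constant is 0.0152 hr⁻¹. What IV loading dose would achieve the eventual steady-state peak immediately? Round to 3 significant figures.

Accumulation ratio R = 1 / (1 − e^(−kτ)) = 1 / (1 − e^(−0.01520×38.0)) = 1 / (1 − 0.5612) = 2.279
Loading dose = maintenance dose × R = 149 × 2.279 ≈ 340 mg

340 mg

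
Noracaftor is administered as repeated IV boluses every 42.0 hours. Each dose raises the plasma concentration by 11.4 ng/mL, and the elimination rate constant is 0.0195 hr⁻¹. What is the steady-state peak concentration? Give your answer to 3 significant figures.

20.4 ng/mL

Fraction remaining after one interval: e^(−kτ) = e^(−0.01950 × 42.0) = 0.4409
R = 1 / (1 − 0.4409) = 1.789
Css,max = 11.4 × 1.789 ≈ 20.4 ng/mL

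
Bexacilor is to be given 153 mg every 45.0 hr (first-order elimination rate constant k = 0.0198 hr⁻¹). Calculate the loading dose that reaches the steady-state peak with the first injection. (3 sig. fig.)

Accumulation ratio R = 1 / (1 − e^(−kτ)) = 1 / (1 − e^(−0.01980×45.0)) = 1 / (1 − 0.4102) = 1.696
Loading dose = maintenance dose × R = 153 × 1.696 ≈ 259 mg

259 mg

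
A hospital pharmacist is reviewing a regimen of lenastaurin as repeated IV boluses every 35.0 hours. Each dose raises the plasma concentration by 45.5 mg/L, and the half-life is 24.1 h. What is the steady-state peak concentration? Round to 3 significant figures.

71.7 mg/L

k = ln 2 / 24.1 = 0.02876 h⁻¹
Fraction remaining after one interval: e^(−kτ) = e^(−0.02876 × 35.0) = 0.3654
R = 1 / (1 − 0.3654) = 1.576
Css,max = 45.5 × 1.576 ≈ 71.7 mg/L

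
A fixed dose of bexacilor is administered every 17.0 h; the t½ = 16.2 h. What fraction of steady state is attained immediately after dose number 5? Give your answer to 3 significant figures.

0.974

k = ln 2 / 16.2 = 0.04279 h⁻¹
f_n = 1 − e^(−nkτ) = 1 − e^(−5 × 0.04279 × 17.0) = 1 − e^(−3.637) = 1 − 0.02633 ≈ 0.974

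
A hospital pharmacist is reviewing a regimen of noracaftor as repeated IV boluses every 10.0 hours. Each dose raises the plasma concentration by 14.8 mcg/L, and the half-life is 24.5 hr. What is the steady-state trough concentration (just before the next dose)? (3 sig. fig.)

45.3 mcg/L

k = ln 2 / 24.5 = 0.02829 hr⁻¹
Fraction remaining after one interval: e^(−kτ) = e^(−0.02829 × 10.0) = 0.7536
R = 1 / (1 − 0.7536) = 4.058
Css,max = 14.8 × 4.058 = 60.06 mcg/L
Css,min = Css,max × e^(−kτ) = 60.06 × 0.7536 ≈ 45.3 mcg/L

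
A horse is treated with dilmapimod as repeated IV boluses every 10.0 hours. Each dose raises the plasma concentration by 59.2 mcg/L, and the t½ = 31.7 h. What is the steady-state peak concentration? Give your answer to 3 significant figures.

k = ln 2 / 31.7 = 0.02187 h⁻¹
Fraction remaining after one interval: e^(−kτ) = e^(−0.02187 × 10.0) = 0.8036
R = 1 / (1 − 0.8036) = 5.092
Css,max = 59.2 × 5.092 ≈ 301 mcg/L

301 mcg/L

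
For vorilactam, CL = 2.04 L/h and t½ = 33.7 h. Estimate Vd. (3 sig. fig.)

99.2 L

k = ln 2 / t½ = ln 2 / 33.7 = 0.02057 h⁻¹
V = CL / k = 2.04 / 0.02057 ≈ 99.2 L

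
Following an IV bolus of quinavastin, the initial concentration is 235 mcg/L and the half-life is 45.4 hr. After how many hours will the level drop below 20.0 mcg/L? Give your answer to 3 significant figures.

k = ln 2 / 45.4 = 0.01527 hr⁻¹
C(t) = C₀ e^(−kt)  ⇒  t = ln(C₀/C) / k
t = ln(235/20.0) / 0.01527 = 2.464 / 0.01527 ≈ 161 hours

161 hours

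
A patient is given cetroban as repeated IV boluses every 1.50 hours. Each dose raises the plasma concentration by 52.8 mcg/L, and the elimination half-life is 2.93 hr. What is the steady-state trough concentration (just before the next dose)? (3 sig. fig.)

124 mcg/L

k = ln 2 / 2.93 = 0.2366 hr⁻¹
Fraction remaining after one interval: e^(−kτ) = e^(−0.2366 × 1.50) = 0.7013
R = 1 / (1 − 0.7013) = 3.348
Css,max = 52.8 × 3.348 = 176.8 mcg/L
Css,min = Css,max × e^(−kτ) = 176.8 × 0.7013 ≈ 124 mcg/L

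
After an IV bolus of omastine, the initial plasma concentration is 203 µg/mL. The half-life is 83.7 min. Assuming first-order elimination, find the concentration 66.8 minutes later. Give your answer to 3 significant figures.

k = ln 2 / 83.7 = 0.008281 min⁻¹
C(t) = C₀ e^(−kt) = 203 × e^(−0.008281 × 66.8) = 203 × e^(−0.5532) = 203 × 0.5751 ≈ 117 µg/mL

117 µg/mL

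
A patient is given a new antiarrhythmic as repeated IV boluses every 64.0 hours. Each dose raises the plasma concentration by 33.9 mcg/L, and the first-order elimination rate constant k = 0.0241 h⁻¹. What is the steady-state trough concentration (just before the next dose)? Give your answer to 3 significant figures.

Fraction remaining after one interval: e^(−kτ) = e^(−0.02410 × 64.0) = 0.2139
R = 1 / (1 − 0.2139) = 1.272
Css,max = 33.9 × 1.272 = 43.12 mcg/L
Css,min = Css,max × e^(−kτ) = 43.12 × 0.2139 ≈ 9.22 mcg/L

9.22 mcg/L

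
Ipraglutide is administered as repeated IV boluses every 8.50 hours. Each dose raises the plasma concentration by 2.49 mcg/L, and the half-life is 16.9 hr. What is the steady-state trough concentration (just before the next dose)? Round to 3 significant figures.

k = ln 2 / 16.9 = 0.04101 hr⁻¹
Fraction remaining after one interval: e^(−kτ) = e^(−0.04101 × 8.50) = 0.7057
R = 1 / (1 − 0.7057) = 3.397
Css,max = 2.49 × 3.397 = 8.460 mcg/L
Css,min = Css,max × e^(−kτ) = 8.460 × 0.7057 ≈ 5.97 mcg/L

5.97 mcg/L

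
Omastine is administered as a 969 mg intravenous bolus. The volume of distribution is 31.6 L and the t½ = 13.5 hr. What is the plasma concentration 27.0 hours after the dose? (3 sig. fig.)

7.67 µg/mL

C₀ = dose / V = 969 / 31.6 = 30.66 µg/mL
k = ln 2 / 13.5 = 0.05134 hr⁻¹
C(t) = C₀ e^(−kt) = 30.66 × e^(−0.05134 × 27.0) = 30.66 × e^(−1.386) = 30.66 × 0.2500 ≈ 7.67 µg/mL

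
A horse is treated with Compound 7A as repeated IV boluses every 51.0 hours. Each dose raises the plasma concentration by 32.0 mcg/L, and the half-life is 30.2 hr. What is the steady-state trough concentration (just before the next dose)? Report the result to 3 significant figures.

k = ln 2 / 30.2 = 0.02295 hr⁻¹
Fraction remaining after one interval: e^(−kτ) = e^(−0.02295 × 51.0) = 0.3102
R = 1 / (1 − 0.3102) = 1.450
Css,max = 32.0 × 1.450 = 46.39 mcg/L
Css,min = Css,max × e^(−kτ) = 46.39 × 0.3102 ≈ 14.4 mcg/L

14.4 mcg/L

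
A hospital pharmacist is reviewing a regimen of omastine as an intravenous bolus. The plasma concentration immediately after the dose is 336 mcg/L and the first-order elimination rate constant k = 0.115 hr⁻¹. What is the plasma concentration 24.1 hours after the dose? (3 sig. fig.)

21.0 mcg/L

C(t) = C₀ e^(−kt) = 336 × e^(−0.1150 × 24.1) = 336 × e^(−2.772) = 336 × 0.06257 ≈ 21.0 mcg/L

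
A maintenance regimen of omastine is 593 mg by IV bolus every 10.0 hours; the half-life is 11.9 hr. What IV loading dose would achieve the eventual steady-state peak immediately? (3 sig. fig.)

k = ln 2 / 11.9 = 0.05825 hr⁻¹
Accumulation ratio R = 1 / (1 − e^(−kτ)) = 1 / (1 − e^(−0.05825×10.0)) = 1 / (1 − 0.5585) = 2.265
Loading dose = maintenance dose × R = 593 × 2.265 ≈ 1340 mg

1340 mg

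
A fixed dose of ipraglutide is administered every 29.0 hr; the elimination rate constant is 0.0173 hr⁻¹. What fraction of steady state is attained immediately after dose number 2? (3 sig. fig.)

0.633

f_n = 1 − e^(−nkτ) = 1 − e^(−2 × 0.01730 × 29.0) = 1 − e^(−1.003) = 1 − 0.3666 ≈ 0.633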